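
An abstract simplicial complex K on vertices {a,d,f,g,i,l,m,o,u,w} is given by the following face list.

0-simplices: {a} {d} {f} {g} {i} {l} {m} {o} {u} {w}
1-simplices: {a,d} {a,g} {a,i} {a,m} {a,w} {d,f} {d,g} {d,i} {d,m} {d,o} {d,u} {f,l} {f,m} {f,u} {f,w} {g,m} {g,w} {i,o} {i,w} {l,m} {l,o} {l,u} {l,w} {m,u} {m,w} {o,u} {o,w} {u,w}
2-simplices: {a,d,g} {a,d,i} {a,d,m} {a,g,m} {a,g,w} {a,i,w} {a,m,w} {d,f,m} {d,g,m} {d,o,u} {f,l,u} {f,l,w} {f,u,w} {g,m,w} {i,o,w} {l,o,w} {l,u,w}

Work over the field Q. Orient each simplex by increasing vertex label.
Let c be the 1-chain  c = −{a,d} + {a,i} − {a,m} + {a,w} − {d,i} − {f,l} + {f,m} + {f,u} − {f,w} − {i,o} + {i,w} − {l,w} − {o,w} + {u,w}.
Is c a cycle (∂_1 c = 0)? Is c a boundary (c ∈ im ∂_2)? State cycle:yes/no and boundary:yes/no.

n_0=10 n_1=28 n_2=17  [Q]
∂1: piv[ad,ag,ai,am,aw,df,do,du,fl] rk=9  ker:dg,di,dm,fm,fu,fw,gm,gw,io,iw,lm,lo,lu,lw,mu,mw,ou,ow,uw
∂2: piv[adg,adi,adm,agm,agw,aiw,amw,dfm,dou,flu,flw,fuw,iow,low] rk=14  ker:dgm,gmw,luw
∂1c = 0
c vs im∂2: residual ≠ 0 ⇒ not boundary

cycle:yes boundary:no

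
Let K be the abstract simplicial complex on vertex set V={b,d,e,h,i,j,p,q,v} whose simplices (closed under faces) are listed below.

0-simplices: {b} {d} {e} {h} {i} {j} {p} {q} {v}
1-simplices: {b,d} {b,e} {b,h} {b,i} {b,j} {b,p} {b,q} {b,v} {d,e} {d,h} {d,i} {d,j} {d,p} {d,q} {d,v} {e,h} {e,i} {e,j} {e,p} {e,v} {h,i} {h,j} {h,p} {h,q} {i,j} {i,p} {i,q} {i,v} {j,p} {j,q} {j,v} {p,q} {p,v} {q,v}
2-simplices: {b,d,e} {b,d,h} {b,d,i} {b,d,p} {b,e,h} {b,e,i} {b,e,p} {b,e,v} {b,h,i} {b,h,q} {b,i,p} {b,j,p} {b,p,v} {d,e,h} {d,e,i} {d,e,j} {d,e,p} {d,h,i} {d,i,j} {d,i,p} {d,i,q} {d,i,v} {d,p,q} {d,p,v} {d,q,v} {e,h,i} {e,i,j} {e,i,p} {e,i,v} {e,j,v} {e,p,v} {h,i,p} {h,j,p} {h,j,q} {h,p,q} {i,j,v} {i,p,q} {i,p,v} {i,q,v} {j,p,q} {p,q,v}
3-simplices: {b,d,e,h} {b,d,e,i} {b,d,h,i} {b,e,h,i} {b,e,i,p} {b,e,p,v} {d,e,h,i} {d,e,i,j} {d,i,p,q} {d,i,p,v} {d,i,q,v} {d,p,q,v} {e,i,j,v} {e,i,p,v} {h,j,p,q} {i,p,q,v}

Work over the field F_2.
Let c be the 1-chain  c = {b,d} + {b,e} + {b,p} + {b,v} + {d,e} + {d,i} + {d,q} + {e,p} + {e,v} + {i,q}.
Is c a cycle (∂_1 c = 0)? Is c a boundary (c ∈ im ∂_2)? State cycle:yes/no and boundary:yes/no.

cycle:yes boundary:yes

n_0=9 n_1=34 n_2=41 n_3=16  [Z2]
∂1: piv[bd,be,bh,bi,bj,bp,bq,bv] rk=8  ker:de,dh,di,dj,dp,dq,dv,eh,ei,ej,ep,ev,hi,hj,hp,hq,ij,ip,iq,iv,jp,jq,jv,pq,pv,qv
∂2: piv[bde,bdh,bdi,bdp,beh,bei,bep,bev,bhi,bhq,bip,bjp,bpv,dej,dij,diq,div,dpq,dpv,dqv,ejv,hip,hjp,hjq,hpq] rk=25  ker:deh,dei,dep,dhi,dip,ehi,eij,eip,eiv,epv,ijv,ipq,ipv,iqv,jpq,pqv
∂3: piv[bdeh,bdei,bdhi,behi,beip,bepv,deij,dipq,dipv,diqv,dpqv,eijv,eipv,hjpq] rk=14  ker:dehi,ipqv
∂1c = 0
c vs im∂2: reduces to 0 ⇒ boundary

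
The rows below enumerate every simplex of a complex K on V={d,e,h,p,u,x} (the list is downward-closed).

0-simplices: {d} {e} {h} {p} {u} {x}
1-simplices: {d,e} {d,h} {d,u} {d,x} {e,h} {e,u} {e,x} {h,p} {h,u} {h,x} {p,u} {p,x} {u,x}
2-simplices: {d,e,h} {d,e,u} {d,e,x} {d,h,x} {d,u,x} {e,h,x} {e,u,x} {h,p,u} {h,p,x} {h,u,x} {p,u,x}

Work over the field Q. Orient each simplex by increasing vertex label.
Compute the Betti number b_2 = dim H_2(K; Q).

b_2=3

n_0=6 n_1=13 n_2=11  [Q]
∂1: piv[de,dh,du,dx,hp] rk=5  ker:eh,eu,ex,hu,hx,pu,px,ux
∂2: piv[deh,deu,dex,dhx,dux,hpu,hpx,hux] rk=8  ker:ehx,eux,pux
b_2=(11−8)−0=3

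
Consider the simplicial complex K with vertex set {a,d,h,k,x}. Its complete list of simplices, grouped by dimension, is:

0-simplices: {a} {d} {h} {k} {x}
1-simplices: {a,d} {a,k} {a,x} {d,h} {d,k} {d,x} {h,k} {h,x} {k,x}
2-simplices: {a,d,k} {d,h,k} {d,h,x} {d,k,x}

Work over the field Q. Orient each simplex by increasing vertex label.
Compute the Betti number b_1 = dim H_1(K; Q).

b_1=1

n_0=5 n_1=9 n_2=4  [Q]
∂1: piv[ad,ak,ax,dh] rk=4  ker:dk,dx,hk,hx,kx
∂2: piv[adk,dhk,dhx,dkx] rk=4
b_1=(9−4)−4=1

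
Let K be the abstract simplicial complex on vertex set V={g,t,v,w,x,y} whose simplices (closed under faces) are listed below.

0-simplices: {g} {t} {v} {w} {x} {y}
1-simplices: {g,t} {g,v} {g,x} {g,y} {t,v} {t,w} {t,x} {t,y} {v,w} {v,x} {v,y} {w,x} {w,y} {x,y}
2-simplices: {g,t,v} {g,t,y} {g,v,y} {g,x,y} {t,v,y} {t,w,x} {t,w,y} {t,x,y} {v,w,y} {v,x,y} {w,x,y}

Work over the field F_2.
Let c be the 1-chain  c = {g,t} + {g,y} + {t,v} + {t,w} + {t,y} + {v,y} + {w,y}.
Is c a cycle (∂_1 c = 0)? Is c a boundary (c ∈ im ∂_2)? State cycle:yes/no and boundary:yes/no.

cycle:yes boundary:yes

n_0=6 n_1=14 n_2=11  [Z2]
∂1: piv[gt,gv,gx,gy,tw] rk=5  ker:tv,tx,ty,vw,vx,vy,wx,wy,xy
∂2: piv[gtv,gty,gvy,gxy,twx,twy,txy,vwy,vxy] rk=9  ker:tvy,wxy
∂1c = 0
c vs im∂2: reduces to 0 ⇒ boundary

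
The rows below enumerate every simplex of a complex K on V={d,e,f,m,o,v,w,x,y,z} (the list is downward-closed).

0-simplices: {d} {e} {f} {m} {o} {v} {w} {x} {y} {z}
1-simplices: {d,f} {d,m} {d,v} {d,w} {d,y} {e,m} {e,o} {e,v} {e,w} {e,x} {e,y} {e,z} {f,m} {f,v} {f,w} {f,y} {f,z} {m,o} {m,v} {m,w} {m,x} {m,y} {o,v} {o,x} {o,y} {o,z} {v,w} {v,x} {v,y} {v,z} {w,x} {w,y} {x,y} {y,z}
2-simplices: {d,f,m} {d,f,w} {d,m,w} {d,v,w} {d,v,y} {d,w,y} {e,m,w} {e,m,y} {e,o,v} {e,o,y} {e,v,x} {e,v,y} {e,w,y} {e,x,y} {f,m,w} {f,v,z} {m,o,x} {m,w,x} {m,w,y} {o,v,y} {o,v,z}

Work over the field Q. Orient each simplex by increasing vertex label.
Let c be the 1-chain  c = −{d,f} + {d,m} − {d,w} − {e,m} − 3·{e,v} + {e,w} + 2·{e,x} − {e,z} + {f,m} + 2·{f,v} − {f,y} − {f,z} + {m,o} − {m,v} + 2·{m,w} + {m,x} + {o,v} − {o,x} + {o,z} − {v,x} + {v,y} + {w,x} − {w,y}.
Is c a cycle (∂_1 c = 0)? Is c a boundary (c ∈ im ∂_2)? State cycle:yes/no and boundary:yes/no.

cycle:no boundary:no

n_0=10 n_1=34 n_2=21  [Q]
∂1: piv[df,dm,dv,dw,dy,em,eo,ex,ez] rk=9  ker:ev,ew,ey,fm,fv,fw,fy,fz,mo,mv,mw,mx,my,ov,ox,oy,oz,vw,vx,vy,vz,wx,wy,xy,yz
∂2: piv[dfm,dfw,dmw,dvw,dvy,dwy,emw,emy,eov,eoy,evx,evy,ewy,exy,fvz,mox,mwx,ovz] rk=18  ker:fmw,mwy,ovy
∂1c = {d} + 2·{e} − 2·{f} − 2·{m} − {v} + 2·{w} + 2·{x} − {y} − {z}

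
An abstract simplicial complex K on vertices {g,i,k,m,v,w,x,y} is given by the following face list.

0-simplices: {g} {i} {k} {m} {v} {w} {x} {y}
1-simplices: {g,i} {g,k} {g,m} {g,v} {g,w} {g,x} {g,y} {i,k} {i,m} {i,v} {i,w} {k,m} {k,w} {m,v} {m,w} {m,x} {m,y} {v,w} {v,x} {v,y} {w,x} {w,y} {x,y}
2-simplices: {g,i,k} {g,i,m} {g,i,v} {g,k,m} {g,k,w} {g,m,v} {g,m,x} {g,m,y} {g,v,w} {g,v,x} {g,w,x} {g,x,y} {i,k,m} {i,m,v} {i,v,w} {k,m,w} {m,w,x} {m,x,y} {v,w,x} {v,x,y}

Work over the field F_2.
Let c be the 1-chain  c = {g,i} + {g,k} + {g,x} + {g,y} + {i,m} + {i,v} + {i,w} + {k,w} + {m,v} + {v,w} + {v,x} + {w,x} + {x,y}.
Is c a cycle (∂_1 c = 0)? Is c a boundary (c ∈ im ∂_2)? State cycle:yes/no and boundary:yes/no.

cycle:yes boundary:yes

n_0=8 n_1=23 n_2=20  [Z2]
∂1: piv[gi,gk,gm,gv,gw,gx,gy] rk=7  ker:ik,im,iv,iw,km,kw,mv,mw,mx,my,vw,vx,vy,wx,wy,xy
∂2: piv[gik,gim,giv,gkm,gkw,gmv,gmx,gmy,gvw,gvx,gwx,gxy,ivw,kmw,vxy] rk=15  ker:ikm,imv,mwx,mxy,vwx
∂1c = 0
c vs im∂2: reduces to 0 ⇒ boundary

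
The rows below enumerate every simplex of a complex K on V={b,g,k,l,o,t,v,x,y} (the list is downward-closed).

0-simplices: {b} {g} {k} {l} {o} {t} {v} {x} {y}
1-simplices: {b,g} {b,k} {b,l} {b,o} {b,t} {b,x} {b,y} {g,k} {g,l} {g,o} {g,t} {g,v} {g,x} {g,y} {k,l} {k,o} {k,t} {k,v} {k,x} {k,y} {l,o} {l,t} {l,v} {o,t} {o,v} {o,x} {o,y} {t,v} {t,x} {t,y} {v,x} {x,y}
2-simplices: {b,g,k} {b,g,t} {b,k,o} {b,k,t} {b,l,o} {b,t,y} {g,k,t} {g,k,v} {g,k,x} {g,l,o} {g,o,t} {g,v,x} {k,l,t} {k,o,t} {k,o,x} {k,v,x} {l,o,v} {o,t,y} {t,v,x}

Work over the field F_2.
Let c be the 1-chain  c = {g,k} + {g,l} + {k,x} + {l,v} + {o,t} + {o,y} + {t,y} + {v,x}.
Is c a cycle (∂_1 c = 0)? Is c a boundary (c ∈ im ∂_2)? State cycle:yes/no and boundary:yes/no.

n_0=9 n_1=32 n_2=19  [Z2]
∂1: piv[bg,bk,bl,bo,bt,bx,by,gv] rk=8  ker:gk,gl,go,gt,gx,gy,kl,ko,kt,kv,kx,ky,lo,lt,lv,ot,ov,ox,oy,tv,tx,ty,vx,xy
∂2: piv[bgk,bgt,bko,bkt,blo,bty,gkv,gkx,glo,got,gvx,klt,kot,kox,lov,oty,tvx] rk=17  ker:gkt,kvx
∂1c = 0
c vs im∂2: residual ≠ 0 ⇒ not boundary

cycle:yes boundary:no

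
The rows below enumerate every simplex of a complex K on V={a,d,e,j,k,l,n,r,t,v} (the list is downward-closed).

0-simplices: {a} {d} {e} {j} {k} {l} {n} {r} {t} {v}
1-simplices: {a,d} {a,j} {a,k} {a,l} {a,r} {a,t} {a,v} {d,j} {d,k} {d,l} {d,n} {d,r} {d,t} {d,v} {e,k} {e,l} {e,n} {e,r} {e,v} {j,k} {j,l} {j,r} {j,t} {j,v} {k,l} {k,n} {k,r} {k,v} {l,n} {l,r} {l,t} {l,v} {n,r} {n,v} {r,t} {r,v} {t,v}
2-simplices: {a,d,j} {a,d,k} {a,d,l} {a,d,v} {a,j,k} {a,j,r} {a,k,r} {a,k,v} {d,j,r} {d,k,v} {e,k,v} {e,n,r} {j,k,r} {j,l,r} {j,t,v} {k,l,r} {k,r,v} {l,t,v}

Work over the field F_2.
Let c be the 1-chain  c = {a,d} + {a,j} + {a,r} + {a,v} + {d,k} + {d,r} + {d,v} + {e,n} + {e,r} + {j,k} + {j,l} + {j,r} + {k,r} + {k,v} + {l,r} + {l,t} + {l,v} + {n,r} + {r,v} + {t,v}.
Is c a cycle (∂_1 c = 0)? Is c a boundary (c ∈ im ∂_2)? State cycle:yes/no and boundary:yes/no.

cycle:yes boundary:yes

n_0=10 n_1=37 n_2=18  [Z2]
∂1: piv[ad,aj,ak,al,ar,at,av,dn,ek] rk=9  ker:dj,dk,dl,dr,dt,dv,el,en,er,ev,jk,jl,jr,jt,jv,kl,kn,kr,kv,ln,lr,lt,lv,nr,nv,rt,rv,tv
∂2: piv[adj,adk,adl,adv,ajk,ajr,akr,akv,djr,ekv,enr,jlr,jtv,klr,krv,ltv] rk=16  ker:dkv,jkr
∂1c = 0
c vs im∂2: reduces to 0 ⇒ boundary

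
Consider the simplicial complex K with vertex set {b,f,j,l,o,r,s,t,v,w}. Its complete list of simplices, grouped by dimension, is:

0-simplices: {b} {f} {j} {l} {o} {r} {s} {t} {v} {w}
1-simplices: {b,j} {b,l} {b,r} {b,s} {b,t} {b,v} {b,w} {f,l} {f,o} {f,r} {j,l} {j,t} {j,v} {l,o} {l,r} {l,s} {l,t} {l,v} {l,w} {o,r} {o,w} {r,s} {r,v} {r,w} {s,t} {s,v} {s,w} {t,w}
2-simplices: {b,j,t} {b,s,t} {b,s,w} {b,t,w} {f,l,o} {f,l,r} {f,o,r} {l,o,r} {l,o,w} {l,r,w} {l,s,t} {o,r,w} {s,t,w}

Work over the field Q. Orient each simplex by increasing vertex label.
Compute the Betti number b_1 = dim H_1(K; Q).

n_0=10 n_1=28 n_2=13  [Q]
∂1: piv[bj,bl,br,bs,bt,bv,bw,fl,fo] rk=9  ker:fr,jl,jt,jv,lo,lr,ls,lt,lv,lw,or,ow,rs,rv,rw,st,sv,sw,tw
∂2: piv[bjt,bst,bsw,btw,flo,flr,for,low,lrw,lst] rk=10  ker:lor,orw,stw
b_1=(28−9)−10=9

b_1=9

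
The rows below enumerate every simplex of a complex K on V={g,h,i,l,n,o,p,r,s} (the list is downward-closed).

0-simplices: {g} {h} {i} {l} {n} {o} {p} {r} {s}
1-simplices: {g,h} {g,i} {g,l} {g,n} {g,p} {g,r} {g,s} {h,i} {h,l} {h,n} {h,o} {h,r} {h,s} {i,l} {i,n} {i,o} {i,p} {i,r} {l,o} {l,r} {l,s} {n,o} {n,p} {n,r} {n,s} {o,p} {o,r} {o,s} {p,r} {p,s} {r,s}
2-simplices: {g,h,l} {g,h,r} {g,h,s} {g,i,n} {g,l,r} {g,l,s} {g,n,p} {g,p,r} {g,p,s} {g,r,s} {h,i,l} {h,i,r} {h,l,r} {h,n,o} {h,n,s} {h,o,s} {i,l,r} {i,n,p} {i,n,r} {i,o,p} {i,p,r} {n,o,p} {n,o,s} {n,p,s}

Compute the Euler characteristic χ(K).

χ(K)=2

n_0=9 n_1=31 n_2=24
χ=+9−31+24=2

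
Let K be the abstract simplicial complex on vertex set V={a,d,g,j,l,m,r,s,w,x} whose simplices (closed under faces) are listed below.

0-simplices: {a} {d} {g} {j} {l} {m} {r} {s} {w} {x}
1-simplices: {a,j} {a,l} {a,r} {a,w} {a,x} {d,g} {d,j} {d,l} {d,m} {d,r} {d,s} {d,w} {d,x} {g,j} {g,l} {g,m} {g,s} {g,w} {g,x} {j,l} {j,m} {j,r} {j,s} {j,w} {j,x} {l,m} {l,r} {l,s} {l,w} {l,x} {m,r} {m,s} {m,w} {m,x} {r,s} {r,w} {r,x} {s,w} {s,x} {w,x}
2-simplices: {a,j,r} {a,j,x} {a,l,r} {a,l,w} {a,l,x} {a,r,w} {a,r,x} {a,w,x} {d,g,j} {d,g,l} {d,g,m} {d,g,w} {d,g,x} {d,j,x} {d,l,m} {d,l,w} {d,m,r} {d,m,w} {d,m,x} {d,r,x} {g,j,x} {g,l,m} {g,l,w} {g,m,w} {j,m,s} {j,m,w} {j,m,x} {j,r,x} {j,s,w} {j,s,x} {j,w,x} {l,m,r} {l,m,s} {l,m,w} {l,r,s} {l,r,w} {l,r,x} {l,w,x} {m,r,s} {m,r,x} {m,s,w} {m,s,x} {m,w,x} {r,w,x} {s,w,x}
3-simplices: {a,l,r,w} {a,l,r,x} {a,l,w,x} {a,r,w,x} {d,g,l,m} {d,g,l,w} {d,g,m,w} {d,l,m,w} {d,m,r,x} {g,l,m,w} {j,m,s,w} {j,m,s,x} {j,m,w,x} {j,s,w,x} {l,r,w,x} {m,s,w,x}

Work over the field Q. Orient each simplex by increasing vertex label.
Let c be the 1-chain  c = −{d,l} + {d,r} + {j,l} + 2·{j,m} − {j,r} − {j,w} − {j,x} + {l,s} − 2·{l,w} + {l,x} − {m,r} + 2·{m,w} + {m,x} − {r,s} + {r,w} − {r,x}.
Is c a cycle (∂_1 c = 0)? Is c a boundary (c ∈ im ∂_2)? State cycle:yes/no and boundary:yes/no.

cycle:yes boundary:no

n_0=10 n_1=40 n_2=45 n_3=16  [Q]
∂1: piv[aj,al,ar,aw,ax,dg,dj,dm,ds] rk=9  ker:dl,dr,dw,dx,gj,gl,gm,gs,gw,gx,jl,jm,jr,js,jw,jx,lm,lr,ls,lw,lx,mr,ms,mw,mx,rs,rw,rx,sw,sx,wx
∂2: piv[ajr,ajx,alr,alw,alx,arw,arx,awx,dgj,dgl,dgm,dgw,dgx,djx,dlm,dlw,dmr,dmw,dmx,drx,jms,jmw,jmx,jsw,jsx,jwx,lms,lrs] rk=28  ker:gjx,glm,glw,gmw,jrx,lmr,lmw,lrw,lrx,lwx,mrs,mrx,msw,msx,mwx,rwx,swx
∂3: piv[alrw,alrx,alwx,arwx,dglm,dglw,dgmw,dlmw,dmrx,jmsw,jmsx,jmwx,jswx] rk=13  ker:glmw,lrwx,mswx
∂1c = 0
c vs im∂2: residual ≠ 0 ⇒ not boundary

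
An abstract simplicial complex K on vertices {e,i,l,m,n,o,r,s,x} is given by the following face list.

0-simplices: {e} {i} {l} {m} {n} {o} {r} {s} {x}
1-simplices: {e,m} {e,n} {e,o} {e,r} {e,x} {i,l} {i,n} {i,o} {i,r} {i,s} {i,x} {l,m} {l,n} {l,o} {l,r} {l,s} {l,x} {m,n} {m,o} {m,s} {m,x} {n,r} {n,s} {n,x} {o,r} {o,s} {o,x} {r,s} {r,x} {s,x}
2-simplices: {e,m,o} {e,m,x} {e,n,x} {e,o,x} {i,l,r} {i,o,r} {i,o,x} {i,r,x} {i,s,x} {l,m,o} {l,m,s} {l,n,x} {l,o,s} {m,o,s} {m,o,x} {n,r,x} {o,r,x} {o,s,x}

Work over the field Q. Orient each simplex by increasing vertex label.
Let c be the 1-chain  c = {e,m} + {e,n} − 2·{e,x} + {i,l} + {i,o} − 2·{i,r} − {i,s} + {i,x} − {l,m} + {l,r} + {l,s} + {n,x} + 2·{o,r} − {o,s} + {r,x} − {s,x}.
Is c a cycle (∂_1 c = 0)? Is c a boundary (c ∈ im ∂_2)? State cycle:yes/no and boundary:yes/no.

n_0=9 n_1=30 n_2=18  [Q]
∂1: piv[em,en,eo,er,ex,il,in,is] rk=8  ker:io,ir,ix,lm,ln,lo,lr,ls,lx,mn,mo,ms,mx,nr,ns,nx,or,os,ox,rs,rx,sx
∂2: piv[emo,emx,enx,eox,ilr,ior,iox,irx,isx,lmo,lms,lnx,los,nrx,osx] rk=15  ker:mos,mox,orx
∂1c = 0
c vs im∂2: reduces to 0 ⇒ boundary

cycle:yes boundary:yes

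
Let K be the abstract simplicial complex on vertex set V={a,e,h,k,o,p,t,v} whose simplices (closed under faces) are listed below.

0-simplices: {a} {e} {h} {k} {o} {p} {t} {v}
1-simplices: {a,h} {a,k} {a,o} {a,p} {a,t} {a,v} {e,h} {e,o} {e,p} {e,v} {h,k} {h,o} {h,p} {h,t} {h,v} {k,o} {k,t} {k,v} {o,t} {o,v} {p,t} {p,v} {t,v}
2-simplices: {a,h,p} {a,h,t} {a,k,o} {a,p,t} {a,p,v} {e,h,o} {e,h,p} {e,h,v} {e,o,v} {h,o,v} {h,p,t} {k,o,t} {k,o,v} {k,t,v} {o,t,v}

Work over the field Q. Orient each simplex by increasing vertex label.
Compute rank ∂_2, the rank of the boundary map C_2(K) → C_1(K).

n_0=8 n_1=23 n_2=15  [Q]
∂1: piv[ah,ak,ao,ap,at,av,eh] rk=7  ker:eo,ep,ev,hk,ho,hp,ht,hv,ko,kt,kv,ot,ov,pt,pv,tv
∂2: piv[ahp,aht,ako,apt,apv,eho,ehp,ehv,eov,kot,kov,ktv] rk=12  ker:hov,hpt,otv
rk∂_2=12

rank∂_2=12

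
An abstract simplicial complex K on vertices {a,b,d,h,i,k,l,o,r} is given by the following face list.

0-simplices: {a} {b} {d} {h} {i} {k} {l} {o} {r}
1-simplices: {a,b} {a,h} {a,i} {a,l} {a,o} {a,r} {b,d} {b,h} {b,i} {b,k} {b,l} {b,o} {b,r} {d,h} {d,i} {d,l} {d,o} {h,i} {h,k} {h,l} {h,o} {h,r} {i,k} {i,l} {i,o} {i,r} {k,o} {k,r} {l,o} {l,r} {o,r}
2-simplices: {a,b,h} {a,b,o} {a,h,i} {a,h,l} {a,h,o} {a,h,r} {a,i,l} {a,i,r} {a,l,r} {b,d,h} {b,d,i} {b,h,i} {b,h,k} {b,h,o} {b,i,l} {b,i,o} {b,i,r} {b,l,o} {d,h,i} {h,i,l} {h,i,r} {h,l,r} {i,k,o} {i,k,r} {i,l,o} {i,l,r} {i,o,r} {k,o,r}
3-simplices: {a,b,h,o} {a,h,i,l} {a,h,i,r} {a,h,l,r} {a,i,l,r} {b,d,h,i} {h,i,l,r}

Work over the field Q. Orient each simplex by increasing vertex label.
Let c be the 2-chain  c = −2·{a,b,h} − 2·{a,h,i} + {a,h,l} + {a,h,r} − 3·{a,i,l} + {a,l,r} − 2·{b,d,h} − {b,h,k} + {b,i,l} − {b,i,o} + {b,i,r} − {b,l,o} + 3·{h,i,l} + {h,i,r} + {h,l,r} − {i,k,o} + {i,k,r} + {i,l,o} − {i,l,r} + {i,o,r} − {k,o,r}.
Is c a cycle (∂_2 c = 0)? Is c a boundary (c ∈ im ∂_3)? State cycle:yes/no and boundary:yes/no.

n_0=9 n_1=31 n_2=28 n_3=7  [Q]
∂1: piv[ab,ah,ai,al,ao,ar,bd,bk] rk=8  ker:bh,bi,bl,bo,br,dh,di,dl,do,hi,hk,hl,ho,hr,ik,il,io,ir,ko,kr,lo,lr,or
∂2: piv[abh,abo,ahi,ahl,aho,ahr,ail,air,alr,bdh,bdi,bhi,bhk,bil,bio,bir,blo,iko,ikr,ior] rk=20  ker:bho,dhi,hil,hir,hlr,ilo,ilr,kor
∂3: piv[abho,ahil,ahir,ahlr,ailr,bdhi] rk=6  ker:hilr
∂2c = −2·{a,b} + 2·{a,h} − {a,i} + 3·{a,l} − 2·{a,r} − 2·{b,d} − {b,h} + {b,i} + {b,k} − 2·{b,l} + 2·{b,o} − {b,r} − 2·{d,h} + 2·{h,i} − {h,k} − {h,l} − {h,r} + {i,l} + {i,r} − 2·{k,o} + 2·{k,r} + {l,r}

cycle:no boundary:no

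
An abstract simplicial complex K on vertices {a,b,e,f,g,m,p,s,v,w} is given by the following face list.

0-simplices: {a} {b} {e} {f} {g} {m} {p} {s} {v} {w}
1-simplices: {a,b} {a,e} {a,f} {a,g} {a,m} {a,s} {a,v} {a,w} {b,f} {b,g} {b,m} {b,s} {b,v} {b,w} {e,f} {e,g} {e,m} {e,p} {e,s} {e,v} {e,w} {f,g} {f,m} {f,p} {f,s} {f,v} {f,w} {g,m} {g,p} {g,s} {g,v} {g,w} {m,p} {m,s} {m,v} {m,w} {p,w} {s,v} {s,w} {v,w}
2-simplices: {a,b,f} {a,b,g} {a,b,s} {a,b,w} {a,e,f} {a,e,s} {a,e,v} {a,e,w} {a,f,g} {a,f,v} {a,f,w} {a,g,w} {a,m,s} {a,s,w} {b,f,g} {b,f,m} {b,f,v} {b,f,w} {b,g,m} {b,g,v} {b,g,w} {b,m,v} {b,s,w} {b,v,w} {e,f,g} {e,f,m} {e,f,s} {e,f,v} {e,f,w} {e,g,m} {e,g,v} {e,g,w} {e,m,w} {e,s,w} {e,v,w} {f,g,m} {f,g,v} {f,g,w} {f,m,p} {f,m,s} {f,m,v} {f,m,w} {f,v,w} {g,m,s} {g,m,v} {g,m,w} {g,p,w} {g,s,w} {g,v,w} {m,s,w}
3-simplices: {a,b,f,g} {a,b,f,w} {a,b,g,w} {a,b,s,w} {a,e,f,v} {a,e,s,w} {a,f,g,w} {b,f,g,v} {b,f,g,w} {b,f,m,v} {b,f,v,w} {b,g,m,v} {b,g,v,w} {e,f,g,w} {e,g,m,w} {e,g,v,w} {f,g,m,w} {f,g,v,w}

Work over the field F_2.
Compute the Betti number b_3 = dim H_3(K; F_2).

n_0=10 n_1=40 n_2=50 n_3=18  [Z2]
∂1: piv[ab,ae,af,ag,am,as,av,aw,ep] rk=9  ker:bf,bg,bm,bs,bv,bw,ef,eg,em,es,ev,ew,fg,fm,fp,fs,fv,fw,gm,gp,gs,gv,gw,mp,ms,mv,mw,pw,sv,sw,vw
∂2: piv[abf,abg,abs,abw,aef,aes,aev,aew,afg,afv,afw,agw,ams,asw,bfm,bfv,bgm,bgv,bmv,bvw,efg,efm,efs,emw,fmp,fms,gms,gpw] rk=28  ker:bfg,bfw,bgw,bsw,efv,efw,egm,egv,egw,esw,evw,fgm,fgv,fgw,fmv,fmw,fvw,gmv,gmw,gsw,gvw,msw
∂3: piv[abfg,abfw,abgw,absw,aefv,aesw,afgw,bfgv,bfmv,bfvw,bgmv,bgvw,efgw,egmw,egvw,fgmw] rk=16  ker:bfgw,fgvw
b_3=(18−16)−0=2

b_3=2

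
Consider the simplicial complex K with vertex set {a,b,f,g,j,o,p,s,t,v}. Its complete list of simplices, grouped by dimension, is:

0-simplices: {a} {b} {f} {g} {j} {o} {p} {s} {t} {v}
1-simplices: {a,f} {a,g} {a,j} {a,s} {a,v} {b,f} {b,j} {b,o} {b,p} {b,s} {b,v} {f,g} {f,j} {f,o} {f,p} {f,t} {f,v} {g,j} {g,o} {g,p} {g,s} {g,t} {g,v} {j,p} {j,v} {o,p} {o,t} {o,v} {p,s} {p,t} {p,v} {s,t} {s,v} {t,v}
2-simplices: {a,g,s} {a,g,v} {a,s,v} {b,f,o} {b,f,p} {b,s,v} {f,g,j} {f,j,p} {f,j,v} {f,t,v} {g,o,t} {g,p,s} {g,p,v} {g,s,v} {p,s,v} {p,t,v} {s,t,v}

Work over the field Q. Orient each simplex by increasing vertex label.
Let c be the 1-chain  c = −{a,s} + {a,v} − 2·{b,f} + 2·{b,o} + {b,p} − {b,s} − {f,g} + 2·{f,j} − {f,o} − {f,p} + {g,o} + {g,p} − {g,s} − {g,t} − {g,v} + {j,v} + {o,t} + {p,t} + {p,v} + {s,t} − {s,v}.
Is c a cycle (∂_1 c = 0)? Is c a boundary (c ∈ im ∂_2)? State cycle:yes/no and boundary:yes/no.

n_0=10 n_1=34 n_2=17  [Q]
∂1: piv[af,ag,aj,as,av,bf,bo,bp,ft] rk=9  ker:bj,bs,bv,fg,fj,fo,fp,fv,gj,go,gp,gs,gt,gv,jp,jv,op,ot,ov,ps,pt,pv,st,sv,tv
∂2: piv[ags,agv,asv,bfo,bfp,bsv,fgj,fjp,fjv,ftv,got,gps,gpv,ptv,stv] rk=15  ker:gsv,psv
∂1c = −{f} + {j} + {o} − {p} − 3·{s} + 2·{t} + {v}

cycle:no boundary:no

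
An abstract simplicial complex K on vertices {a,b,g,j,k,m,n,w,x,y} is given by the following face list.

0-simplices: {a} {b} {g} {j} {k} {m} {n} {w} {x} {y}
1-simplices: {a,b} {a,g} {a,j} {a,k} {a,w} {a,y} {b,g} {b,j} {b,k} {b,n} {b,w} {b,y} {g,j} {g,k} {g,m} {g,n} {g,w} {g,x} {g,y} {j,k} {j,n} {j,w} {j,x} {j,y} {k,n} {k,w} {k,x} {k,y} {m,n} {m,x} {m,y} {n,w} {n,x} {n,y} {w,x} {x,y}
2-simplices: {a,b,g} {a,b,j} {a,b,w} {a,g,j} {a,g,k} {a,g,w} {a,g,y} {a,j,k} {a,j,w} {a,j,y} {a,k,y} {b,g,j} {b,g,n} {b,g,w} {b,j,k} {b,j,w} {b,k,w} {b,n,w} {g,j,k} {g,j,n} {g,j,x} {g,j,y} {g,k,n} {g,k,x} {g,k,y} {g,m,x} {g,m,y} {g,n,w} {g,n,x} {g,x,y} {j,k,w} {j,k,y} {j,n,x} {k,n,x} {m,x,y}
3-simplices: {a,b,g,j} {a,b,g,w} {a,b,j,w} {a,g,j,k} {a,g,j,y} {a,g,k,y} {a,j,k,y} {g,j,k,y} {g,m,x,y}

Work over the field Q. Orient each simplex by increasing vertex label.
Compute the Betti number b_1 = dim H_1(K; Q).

b_1=4

n_0=10 n_1=36 n_2=35 n_3=9  [Q]
∂1: piv[ab,ag,aj,ak,aw,ay,bn,gm,gx] rk=9  ker:bg,bj,bk,bw,by,gj,gk,gn,gw,gy,jk,jn,jw,jx,jy,kn,kw,kx,ky,mn,mx,my,nw,nx,ny,wx,xy
∂2: piv[abg,abj,abw,agj,agk,agw,agy,ajk,ajw,ajy,aky,bgn,bjk,bkw,bnw,gjn,gjx,gkn,gkx,gmx,gmy,gnx,gxy] rk=23  ker:bgj,bgw,bjw,gjk,gjy,gky,gnw,jkw,jky,jnx,knx,mxy
∂3: piv[abgj,abgw,abjw,agjk,agjy,agky,ajky,gmxy] rk=8  ker:gjky
b_1=(36−9)−23=4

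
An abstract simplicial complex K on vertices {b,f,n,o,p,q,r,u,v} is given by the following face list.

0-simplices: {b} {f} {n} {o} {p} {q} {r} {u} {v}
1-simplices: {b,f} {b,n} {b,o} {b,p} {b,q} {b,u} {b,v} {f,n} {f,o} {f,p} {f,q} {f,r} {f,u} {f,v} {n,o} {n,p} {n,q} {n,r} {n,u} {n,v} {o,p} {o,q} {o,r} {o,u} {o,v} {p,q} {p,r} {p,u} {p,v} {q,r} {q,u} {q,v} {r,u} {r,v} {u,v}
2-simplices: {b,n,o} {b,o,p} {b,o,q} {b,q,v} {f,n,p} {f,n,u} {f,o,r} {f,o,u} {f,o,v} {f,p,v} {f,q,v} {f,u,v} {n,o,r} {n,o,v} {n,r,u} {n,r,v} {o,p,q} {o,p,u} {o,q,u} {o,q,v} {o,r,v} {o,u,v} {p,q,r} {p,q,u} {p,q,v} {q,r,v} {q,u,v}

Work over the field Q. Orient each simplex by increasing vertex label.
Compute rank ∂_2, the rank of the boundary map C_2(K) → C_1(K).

n_0=9 n_1=35 n_2=27  [Q]
∂1: piv[bf,bn,bo,bp,bq,bu,bv,fr] rk=8  ker:fn,fo,fp,fq,fu,fv,no,np,nq,nr,nu,nv,op,oq,or,ou,ov,pq,pr,pu,pv,qr,qu,qv,ru,rv,uv
∂2: piv[bno,bop,boq,bqv,fnp,fnu,for,fou,fov,fpv,fqv,fuv,nor,nov,nru,nrv,opq,opu,oqu,oqv,pqr,pqv,qrv] rk=23  ker:orv,ouv,pqu,quv
rk∂_2=23

rank∂_2=23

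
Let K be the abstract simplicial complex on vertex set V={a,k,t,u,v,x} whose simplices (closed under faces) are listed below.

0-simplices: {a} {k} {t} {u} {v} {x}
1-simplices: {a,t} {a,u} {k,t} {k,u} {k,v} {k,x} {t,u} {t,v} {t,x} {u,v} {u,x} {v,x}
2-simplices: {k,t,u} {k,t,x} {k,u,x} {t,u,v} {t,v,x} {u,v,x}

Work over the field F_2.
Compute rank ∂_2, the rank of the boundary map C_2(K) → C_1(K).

n_0=6 n_1=12 n_2=6  [Z2]
∂1: piv[at,au,kt,kv,kx] rk=5  ker:ku,tu,tv,tx,uv,ux,vx
∂2: piv[ktu,ktx,kux,tuv,tvx] rk=5  ker:uvx
rk∂_2=5

rank∂_2=5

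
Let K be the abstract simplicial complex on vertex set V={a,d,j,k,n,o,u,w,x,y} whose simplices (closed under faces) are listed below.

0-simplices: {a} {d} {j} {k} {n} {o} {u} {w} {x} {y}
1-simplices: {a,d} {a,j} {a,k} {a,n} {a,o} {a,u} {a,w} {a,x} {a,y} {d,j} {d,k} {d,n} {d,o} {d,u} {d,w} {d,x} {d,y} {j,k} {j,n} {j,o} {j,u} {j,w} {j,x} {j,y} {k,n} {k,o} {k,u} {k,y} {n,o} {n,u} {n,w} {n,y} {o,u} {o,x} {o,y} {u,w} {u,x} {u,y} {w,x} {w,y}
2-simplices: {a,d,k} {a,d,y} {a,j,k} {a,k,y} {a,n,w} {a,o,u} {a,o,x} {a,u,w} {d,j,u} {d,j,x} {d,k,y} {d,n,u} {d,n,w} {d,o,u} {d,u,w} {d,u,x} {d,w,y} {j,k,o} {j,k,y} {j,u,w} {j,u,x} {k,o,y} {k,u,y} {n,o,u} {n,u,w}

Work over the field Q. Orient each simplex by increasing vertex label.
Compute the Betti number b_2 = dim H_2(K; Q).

n_0=10 n_1=40 n_2=25  [Q]
∂1: piv[ad,aj,ak,an,ao,au,aw,ax,ay] rk=9  ker:dj,dk,dn,do,du,dw,dx,dy,jk,jn,jo,ju,jw,jx,jy,kn,ko,ku,ky,no,nu,nw,ny,ou,ox,oy,uw,ux,uy,wx,wy
∂2: piv[adk,ady,ajk,aky,anw,aou,aox,auw,dju,djx,dnu,dnw,dou,duw,dux,dwy,jko,jky,juw,koy,kuy,nou] rk=22  ker:dky,jux,nuw
b_2=(25−22)−0=3

b_2=3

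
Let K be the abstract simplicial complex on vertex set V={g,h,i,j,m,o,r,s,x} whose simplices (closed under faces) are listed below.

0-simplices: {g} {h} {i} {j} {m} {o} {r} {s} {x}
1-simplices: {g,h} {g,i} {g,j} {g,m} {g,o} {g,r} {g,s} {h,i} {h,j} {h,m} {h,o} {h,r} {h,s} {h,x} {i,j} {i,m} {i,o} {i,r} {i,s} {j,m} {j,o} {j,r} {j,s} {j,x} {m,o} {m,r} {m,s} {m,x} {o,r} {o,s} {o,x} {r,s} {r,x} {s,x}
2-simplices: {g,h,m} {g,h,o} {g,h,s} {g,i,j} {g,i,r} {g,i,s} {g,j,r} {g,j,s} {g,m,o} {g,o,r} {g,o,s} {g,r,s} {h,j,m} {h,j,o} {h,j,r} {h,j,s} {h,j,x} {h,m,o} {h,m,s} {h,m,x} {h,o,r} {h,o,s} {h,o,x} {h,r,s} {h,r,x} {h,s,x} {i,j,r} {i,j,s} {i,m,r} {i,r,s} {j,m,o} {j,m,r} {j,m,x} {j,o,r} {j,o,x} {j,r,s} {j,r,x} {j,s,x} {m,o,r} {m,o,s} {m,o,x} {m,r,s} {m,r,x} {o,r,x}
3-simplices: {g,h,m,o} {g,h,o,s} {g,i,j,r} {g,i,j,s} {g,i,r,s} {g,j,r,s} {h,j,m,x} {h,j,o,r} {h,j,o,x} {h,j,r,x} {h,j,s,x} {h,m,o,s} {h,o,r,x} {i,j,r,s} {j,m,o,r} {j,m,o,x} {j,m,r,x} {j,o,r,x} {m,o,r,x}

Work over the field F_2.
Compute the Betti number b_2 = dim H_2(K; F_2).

b_2=4

n_0=9 n_1=34 n_2=44 n_3=19  [Z2]
∂1: piv[gh,gi,gj,gm,go,gr,gs,hx] rk=8  ker:hi,hj,hm,ho,hr,hs,ij,im,io,ir,is,jm,jo,jr,js,jx,mo,mr,ms,mx,or,os,ox,rs,rx,sx
∂2: piv[ghm,gho,ghs,gij,gir,gis,gjr,gjs,gmo,gor,gos,grs,hjm,hjo,hjr,hjs,hjx,hms,hmx,hox,hrx,hsx,imr,jmr] rk=24  ker:hmo,hor,hos,hrs,ijr,ijs,irs,jmo,jmx,jor,jox,jrs,jrx,jsx,mor,mos,mox,mrs,mrx,orx
∂3: piv[ghmo,ghos,gijr,gijs,girs,gjrs,hjmx,hjor,hjox,hjrx,hjsx,hmos,horx,jmor,jmox,jmrx] rk=16  ker:ijrs,jorx,morx
b_2=(44−24)−16=4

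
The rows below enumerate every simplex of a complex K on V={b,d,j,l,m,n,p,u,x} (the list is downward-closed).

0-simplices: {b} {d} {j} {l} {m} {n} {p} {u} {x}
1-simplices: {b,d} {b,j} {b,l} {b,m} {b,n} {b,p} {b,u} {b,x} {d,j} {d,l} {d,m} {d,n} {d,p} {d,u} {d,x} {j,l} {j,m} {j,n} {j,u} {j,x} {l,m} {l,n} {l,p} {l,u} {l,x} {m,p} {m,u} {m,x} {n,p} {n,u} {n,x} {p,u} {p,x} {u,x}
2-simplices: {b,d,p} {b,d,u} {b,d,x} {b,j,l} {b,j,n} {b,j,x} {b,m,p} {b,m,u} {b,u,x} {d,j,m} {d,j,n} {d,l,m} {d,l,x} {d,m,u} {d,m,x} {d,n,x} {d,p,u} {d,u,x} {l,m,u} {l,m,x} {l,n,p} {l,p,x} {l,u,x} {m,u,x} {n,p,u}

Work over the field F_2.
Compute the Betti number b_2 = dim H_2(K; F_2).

n_0=9 n_1=34 n_2=25  [Z2]
∂1: piv[bd,bj,bl,bm,bn,bp,bu,bx] rk=8  ker:dj,dl,dm,dn,dp,du,dx,jl,jm,jn,ju,jx,lm,ln,lp,lu,lx,mp,mu,mx,np,nu,nx,pu,px,ux
∂2: piv[bdp,bdu,bdx,bjl,bjn,bjx,bmp,bmu,bux,djm,djn,dlm,dlx,dmu,dmx,dnx,dpu,lmu,lnp,lpx,npu] rk=21  ker:dux,lmx,lux,mux
b_2=(25−21)−0=4

b_2=4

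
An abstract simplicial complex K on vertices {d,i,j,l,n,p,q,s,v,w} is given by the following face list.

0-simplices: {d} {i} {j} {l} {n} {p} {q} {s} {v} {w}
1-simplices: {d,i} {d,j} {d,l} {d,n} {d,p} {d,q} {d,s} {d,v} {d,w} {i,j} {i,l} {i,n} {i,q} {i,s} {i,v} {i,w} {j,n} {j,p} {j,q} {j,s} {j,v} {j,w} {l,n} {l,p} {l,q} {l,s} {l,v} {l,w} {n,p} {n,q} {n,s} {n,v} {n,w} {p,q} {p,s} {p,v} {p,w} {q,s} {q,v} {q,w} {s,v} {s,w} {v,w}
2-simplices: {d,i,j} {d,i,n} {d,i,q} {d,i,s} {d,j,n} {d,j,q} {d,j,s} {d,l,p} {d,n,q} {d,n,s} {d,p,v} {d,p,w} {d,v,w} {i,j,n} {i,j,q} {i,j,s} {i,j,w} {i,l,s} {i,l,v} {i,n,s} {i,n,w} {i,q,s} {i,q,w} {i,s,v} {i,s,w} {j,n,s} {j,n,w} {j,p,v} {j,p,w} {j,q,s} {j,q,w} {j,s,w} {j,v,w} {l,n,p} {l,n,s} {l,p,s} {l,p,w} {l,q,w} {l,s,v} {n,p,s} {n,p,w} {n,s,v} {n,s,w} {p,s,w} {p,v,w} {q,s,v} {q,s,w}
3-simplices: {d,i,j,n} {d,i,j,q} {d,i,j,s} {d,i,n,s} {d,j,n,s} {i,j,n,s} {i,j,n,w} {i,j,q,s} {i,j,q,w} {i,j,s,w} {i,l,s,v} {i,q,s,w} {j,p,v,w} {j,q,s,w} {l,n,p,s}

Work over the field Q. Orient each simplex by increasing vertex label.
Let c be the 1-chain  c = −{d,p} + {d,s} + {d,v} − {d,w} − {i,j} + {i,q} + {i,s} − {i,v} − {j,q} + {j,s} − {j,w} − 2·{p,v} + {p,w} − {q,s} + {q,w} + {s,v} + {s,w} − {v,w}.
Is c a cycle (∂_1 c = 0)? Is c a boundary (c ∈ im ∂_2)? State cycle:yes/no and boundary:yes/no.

n_0=10 n_1=43 n_2=47 n_3=15  [Q]
∂1: piv[di,dj,dl,dn,dp,dq,ds,dv,dw] rk=9  ker:ij,il,in,iq,is,iv,iw,jn,jp,jq,js,jv,jw,ln,lp,lq,ls,lv,lw,np,nq,ns,nv,nw,pq,ps,pv,pw,qs,qv,qw,sv,sw,vw
∂2: piv[dij,din,diq,dis,djn,djq,djs,dlp,dnq,dns,dpv,dpw,dvw,ijw,ils,ilv,inw,iqs,iqw,isv,isw,jpv,jpw,lnp,lns,lps,lpw,lqw,npw,nsv,qsv] rk=31  ker:ijn,ijq,ijs,ins,jns,jnw,jqs,jqw,jsw,jvw,lsv,nps,nsw,psw,pvw,qsw
∂3: piv[dijn,dijq,dijs,dins,djns,ijnw,ijqs,ijqw,ijsw,ilsv,iqsw,jpvw,lnps] rk=13  ker:ijns,jqsw
∂1c = 0
c vs im∂2: residual ≠ 0 ⇒ not boundary

cycle:yes boundary:no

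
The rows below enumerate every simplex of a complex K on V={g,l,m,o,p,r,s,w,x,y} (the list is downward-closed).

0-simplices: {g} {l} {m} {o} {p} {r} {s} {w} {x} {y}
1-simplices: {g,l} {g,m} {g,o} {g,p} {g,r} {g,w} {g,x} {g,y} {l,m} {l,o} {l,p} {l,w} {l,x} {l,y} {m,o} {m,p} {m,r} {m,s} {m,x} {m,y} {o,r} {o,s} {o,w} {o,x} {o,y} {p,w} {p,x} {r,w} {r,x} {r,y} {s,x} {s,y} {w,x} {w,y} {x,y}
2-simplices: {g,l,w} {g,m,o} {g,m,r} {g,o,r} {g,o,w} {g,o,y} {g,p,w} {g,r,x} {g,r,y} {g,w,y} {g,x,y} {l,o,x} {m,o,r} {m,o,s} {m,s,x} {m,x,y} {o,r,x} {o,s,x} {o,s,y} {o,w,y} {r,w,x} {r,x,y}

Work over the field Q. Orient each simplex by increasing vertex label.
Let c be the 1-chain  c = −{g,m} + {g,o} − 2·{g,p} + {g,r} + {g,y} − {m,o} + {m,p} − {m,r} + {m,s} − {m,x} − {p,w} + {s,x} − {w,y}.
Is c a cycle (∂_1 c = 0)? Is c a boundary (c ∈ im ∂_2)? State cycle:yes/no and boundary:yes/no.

n_0=10 n_1=35 n_2=22  [Q]
∂1: piv[gl,gm,go,gp,gr,gw,gx,gy,ms] rk=9  ker:lm,lo,lp,lw,lx,ly,mo,mp,mr,mx,my,or,os,ow,ox,oy,pw,px,rw,rx,ry,sx,sy,wx,wy,xy
∂2: piv[glw,gmo,gmr,gor,gow,goy,gpw,grx,gry,gwy,gxy,lox,mos,msx,mxy,orx,osx,osy,rwx] rk=19  ker:mor,owy,rxy
∂1c = 0
c vs im∂2: residual ≠ 0 ⇒ not boundary

cycle:yes boundary:no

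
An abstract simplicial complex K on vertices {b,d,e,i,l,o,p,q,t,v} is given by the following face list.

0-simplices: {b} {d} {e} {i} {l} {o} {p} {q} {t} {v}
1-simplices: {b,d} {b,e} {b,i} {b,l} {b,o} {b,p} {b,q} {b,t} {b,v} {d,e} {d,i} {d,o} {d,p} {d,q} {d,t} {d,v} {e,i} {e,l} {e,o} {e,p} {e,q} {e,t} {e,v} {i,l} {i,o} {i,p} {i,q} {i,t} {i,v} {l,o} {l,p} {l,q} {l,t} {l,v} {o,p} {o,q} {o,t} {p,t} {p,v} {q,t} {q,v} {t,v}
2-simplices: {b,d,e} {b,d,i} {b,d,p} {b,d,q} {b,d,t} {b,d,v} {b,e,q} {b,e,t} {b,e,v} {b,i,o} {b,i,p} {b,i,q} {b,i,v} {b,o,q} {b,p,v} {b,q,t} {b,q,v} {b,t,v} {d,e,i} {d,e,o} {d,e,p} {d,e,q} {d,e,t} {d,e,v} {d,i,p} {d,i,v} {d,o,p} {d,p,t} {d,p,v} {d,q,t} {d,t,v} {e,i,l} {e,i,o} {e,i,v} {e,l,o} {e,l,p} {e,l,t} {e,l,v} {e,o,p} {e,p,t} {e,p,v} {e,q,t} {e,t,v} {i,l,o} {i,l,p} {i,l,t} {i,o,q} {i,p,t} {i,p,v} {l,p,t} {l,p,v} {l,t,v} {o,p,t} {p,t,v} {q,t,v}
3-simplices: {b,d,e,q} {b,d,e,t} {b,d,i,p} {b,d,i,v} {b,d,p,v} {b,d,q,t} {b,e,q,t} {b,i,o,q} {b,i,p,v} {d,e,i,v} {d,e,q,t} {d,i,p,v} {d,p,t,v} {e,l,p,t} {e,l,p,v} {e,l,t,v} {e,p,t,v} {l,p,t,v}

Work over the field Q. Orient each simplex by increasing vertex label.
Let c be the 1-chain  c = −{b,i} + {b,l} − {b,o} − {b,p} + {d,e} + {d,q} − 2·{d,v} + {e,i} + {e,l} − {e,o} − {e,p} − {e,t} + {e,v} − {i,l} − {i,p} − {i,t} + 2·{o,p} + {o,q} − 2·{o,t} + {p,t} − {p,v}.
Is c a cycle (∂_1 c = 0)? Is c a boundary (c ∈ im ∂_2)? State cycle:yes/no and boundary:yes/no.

cycle:no boundary:no

n_0=10 n_1=42 n_2=55 n_3=18  [Q]
∂1: piv[bd,be,bi,bl,bo,bp,bq,bt,bv] rk=9  ker:de,di,do,dp,dq,dt,dv,ei,el,eo,ep,eq,et,ev,il,io,ip,iq,it,iv,lo,lp,lq,lt,lv,op,oq,ot,pt,pv,qt,qv,tv
∂2: piv[bde,bdi,bdp,bdq,bdt,bdv,beq,bet,bev,bio,bip,biq,biv,boq,bpv,bqt,bqv,btv,dei,deo,dep,dop,dpt,eil,eio,elo,elp,elt,elv,ilt,opt] rk=31  ker:deq,det,dev,dip,div,dpv,dqt,dtv,eiv,eop,ept,epv,eqt,etv,ilo,ilp,ioq,ipt,ipv,lpt,lpv,ltv,ptv,qtv
∂3: piv[bdeq,bdet,bdip,bdiv,bdpv,bdqt,beqt,bioq,bipv,deiv,dptv,elpt,elpv,eltv,eptv] rk=15  ker:deqt,dipv,lptv
∂1c = 2·{b} + {e} + 3·{i} + {l} − 3·{o} − {p} + 2·{q} − 3·{t} − 2·{v}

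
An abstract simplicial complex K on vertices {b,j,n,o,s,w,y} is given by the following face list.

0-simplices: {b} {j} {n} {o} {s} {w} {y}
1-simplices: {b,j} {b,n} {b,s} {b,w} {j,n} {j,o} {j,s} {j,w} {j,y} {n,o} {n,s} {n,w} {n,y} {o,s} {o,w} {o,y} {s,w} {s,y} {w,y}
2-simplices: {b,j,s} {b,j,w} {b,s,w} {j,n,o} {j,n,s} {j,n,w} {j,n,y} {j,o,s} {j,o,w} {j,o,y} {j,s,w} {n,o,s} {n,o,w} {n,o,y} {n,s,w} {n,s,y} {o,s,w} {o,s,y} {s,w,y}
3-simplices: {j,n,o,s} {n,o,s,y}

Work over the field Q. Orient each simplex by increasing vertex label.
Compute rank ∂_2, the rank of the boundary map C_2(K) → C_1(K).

rank∂_2=12

n_0=7 n_1=19 n_2=19 n_3=2  [Q]
∂1: piv[bj,bn,bs,bw,jo,jy] rk=6  ker:jn,js,jw,no,ns,nw,ny,os,ow,oy,sw,sy,wy
∂2: piv[bjs,bjw,bsw,jno,jns,jnw,jny,jos,jow,joy,nsy,swy] rk=12  ker:jsw,nos,now,noy,nsw,osw,osy
∂3: piv[jnos,nosy] rk=2
rk∂_2=12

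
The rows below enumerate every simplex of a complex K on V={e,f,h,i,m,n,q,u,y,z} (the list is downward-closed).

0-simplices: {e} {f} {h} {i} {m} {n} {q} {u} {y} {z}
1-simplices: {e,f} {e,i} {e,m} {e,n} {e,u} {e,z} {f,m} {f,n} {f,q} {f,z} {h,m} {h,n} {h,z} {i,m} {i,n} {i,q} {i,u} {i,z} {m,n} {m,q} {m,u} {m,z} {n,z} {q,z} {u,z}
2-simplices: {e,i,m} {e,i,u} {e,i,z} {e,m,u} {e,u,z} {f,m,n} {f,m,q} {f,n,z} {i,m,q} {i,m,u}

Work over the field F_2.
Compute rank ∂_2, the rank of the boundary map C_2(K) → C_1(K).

n_0=10 n_1=25 n_2=10  [Z2]
∂1: piv[ef,ei,em,en,eu,ez,fq,hm] rk=8  ker:fm,fn,fz,hn,hz,im,in,iq,iu,iz,mn,mq,mu,mz,nz,qz,uz
∂2: piv[eim,eiu,eiz,emu,euz,fmn,fmq,fnz,imq] rk=9  ker:imu
rk∂_2=9

rank∂_2=9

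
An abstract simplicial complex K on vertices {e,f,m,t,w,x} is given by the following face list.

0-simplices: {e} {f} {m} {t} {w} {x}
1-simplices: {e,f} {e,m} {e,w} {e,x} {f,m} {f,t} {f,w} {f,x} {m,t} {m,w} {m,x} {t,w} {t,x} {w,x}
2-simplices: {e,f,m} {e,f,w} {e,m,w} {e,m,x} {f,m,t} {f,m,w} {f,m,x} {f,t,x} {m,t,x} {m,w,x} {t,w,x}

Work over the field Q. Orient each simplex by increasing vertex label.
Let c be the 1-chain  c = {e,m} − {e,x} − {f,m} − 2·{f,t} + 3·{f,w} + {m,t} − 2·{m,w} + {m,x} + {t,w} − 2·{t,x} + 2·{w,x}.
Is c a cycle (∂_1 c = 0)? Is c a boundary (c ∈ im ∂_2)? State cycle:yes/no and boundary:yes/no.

n_0=6 n_1=14 n_2=11  [Q]
∂1: piv[ef,em,ew,ex,ft] rk=5  ker:fm,fw,fx,mt,mw,mx,tw,tx,wx
∂2: piv[efm,efw,emw,emx,fmt,fmx,ftx,mwx,twx] rk=9  ker:fmw,mtx
∂1c = 0
c vs im∂2: reduces to 0 ⇒ boundary

cycle:yes boundary:yes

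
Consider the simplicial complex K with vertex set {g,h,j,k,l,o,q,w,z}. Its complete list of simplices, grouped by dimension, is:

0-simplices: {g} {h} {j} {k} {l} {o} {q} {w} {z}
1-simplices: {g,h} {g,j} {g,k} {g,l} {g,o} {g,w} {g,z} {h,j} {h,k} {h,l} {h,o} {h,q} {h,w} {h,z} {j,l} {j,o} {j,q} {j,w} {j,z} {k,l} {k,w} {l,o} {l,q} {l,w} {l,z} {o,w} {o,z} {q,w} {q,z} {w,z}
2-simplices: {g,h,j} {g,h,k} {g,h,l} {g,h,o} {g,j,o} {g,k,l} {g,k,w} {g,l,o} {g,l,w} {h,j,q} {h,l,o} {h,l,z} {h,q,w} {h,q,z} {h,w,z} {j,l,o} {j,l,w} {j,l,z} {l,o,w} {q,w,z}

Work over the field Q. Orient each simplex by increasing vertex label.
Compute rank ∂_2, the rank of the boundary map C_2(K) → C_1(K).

rank∂_2=18

n_0=9 n_1=30 n_2=20  [Q]
∂1: piv[gh,gj,gk,gl,go,gw,gz,hq] rk=8  ker:hj,hk,hl,ho,hw,hz,jl,jo,jq,jw,jz,kl,kw,lo,lq,lw,lz,ow,oz,qw,qz,wz
∂2: piv[ghj,ghk,ghl,gho,gjo,gkl,gkw,glo,glw,hjq,hlz,hqw,hqz,hwz,jlo,jlw,jlz,low] rk=18  ker:hlo,qwz
rk∂_2=18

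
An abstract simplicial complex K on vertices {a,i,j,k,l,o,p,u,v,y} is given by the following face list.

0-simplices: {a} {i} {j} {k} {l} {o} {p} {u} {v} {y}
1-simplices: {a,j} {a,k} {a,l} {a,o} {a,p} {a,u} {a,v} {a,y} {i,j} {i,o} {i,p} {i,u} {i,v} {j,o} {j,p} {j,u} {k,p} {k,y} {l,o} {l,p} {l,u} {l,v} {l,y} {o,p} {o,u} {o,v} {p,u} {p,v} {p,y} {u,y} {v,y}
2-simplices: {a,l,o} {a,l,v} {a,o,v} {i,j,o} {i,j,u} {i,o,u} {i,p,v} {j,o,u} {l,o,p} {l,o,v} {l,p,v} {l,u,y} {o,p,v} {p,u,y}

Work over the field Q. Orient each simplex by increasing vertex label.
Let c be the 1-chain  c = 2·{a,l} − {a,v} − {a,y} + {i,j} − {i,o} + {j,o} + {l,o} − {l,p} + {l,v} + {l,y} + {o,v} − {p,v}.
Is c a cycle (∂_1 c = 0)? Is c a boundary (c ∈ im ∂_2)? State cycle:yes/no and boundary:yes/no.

cycle:yes boundary:no

n_0=10 n_1=31 n_2=14  [Q]
∂1: piv[aj,ak,al,ao,ap,au,av,ay,ij] rk=9  ker:io,ip,iu,iv,jo,jp,ju,kp,ky,lo,lp,lu,lv,ly,op,ou,ov,pu,pv,py,uy,vy
∂2: piv[alo,alv,aov,ijo,iju,iou,ipv,lop,lpv,luy,puy] rk=11  ker:jou,lov,opv
∂1c = 0
c vs im∂2: residual ≠ 0 ⇒ not boundary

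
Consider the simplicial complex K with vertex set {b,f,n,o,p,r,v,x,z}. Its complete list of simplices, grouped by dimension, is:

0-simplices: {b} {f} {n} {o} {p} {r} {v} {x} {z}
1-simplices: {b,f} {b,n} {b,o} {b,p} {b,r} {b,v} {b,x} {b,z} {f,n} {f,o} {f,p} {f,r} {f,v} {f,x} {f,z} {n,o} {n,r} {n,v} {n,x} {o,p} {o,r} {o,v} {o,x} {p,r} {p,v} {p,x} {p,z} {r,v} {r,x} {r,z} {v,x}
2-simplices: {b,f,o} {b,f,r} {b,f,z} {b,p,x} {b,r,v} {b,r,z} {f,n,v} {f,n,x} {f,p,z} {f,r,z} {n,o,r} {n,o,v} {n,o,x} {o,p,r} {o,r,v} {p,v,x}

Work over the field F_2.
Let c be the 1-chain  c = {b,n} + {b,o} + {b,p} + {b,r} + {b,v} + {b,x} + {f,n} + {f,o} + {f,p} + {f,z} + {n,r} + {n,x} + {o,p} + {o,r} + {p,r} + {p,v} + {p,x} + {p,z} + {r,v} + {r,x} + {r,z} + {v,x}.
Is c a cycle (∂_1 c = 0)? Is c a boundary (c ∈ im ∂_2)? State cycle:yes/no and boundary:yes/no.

cycle:no boundary:no

n_0=9 n_1=31 n_2=16  [Z2]
∂1: piv[bf,bn,bo,bp,br,bv,bx,bz] rk=8  ker:fn,fo,fp,fr,fv,fx,fz,no,nr,nv,nx,op,or,ov,ox,pr,pv,px,pz,rv,rx,rz,vx
∂2: piv[bfo,bfr,bfz,bpx,brv,brz,fnv,fnx,fpz,nor,nov,nox,opr,orv,pvx] rk=15  ker:frz
∂1c = {p} + {r} + {x} + {z}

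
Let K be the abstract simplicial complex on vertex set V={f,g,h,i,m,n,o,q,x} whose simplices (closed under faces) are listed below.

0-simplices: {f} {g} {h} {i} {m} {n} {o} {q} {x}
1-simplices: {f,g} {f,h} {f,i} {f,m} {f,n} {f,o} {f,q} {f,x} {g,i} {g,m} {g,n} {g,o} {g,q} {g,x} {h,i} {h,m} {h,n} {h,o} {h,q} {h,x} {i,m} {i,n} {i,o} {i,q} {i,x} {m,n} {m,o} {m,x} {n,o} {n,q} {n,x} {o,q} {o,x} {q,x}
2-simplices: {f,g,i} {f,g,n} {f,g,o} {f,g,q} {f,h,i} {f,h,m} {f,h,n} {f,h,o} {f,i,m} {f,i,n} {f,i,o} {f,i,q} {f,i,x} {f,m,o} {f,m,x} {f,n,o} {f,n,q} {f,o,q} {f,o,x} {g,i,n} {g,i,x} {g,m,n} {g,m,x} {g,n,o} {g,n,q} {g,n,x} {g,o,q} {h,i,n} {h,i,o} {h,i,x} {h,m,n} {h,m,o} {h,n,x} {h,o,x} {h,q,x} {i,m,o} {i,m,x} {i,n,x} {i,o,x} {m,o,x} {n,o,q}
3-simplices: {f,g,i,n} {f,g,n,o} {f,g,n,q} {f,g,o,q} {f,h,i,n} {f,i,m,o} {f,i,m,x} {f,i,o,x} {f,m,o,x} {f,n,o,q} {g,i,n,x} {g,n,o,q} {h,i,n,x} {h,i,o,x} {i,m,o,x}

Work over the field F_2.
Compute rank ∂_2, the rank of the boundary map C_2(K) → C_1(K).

rank∂_2=25

n_0=9 n_1=34 n_2=41 n_3=15  [Z2]
∂1: piv[fg,fh,fi,fm,fn,fo,fq,fx] rk=8  ker:gi,gm,gn,go,gq,gx,hi,hm,hn,ho,hq,hx,im,in,io,iq,ix,mn,mo,mx,no,nq,nx,oq,ox,qx
∂2: piv[fgi,fgn,fgo,fgq,fhi,fhm,fhn,fho,fim,fin,fio,fiq,fix,fmo,fmx,fno,fnq,foq,fox,gix,gmn,gmx,gnx,hix,hqx] rk=25  ker:gin,gno,gnq,goq,hin,hio,hmn,hmo,hnx,hox,imo,imx,inx,iox,mox,noq
∂3: piv[fgin,fgno,fgnq,fgoq,fhin,fimo,fimx,fiox,fmox,fnoq,ginx,hinx,hiox] rk=13  ker:gnoq,imox
rk∂_2=25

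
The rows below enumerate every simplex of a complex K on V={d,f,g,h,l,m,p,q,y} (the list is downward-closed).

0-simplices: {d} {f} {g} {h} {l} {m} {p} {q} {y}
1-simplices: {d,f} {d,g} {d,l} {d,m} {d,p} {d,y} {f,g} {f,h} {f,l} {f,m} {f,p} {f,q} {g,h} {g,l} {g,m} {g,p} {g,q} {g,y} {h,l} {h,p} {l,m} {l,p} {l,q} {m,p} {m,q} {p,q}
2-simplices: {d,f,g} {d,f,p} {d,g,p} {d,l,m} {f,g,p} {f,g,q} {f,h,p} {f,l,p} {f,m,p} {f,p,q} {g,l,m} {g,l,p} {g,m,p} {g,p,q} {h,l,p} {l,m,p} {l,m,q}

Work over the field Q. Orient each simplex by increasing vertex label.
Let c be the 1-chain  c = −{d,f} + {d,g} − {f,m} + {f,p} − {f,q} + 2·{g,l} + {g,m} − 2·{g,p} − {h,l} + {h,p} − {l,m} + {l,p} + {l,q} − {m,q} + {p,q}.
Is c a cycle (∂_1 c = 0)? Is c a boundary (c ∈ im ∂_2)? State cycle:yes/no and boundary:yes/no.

n_0=9 n_1=26 n_2=17  [Q]
∂1: piv[df,dg,dl,dm,dp,dy,fh,fq] rk=8  ker:fg,fl,fm,fp,gh,gl,gm,gp,gq,gy,hl,hp,lm,lp,lq,mp,mq,pq
∂2: piv[dfg,dfp,dgp,dlm,fgq,fhp,flp,fmp,fpq,glm,glp,gmp,hlp,lmq] rk=14  ker:fgp,gpq,lmp
∂1c = 0
c vs im∂2: reduces to 0 ⇒ boundary

cycle:yes boundary:yes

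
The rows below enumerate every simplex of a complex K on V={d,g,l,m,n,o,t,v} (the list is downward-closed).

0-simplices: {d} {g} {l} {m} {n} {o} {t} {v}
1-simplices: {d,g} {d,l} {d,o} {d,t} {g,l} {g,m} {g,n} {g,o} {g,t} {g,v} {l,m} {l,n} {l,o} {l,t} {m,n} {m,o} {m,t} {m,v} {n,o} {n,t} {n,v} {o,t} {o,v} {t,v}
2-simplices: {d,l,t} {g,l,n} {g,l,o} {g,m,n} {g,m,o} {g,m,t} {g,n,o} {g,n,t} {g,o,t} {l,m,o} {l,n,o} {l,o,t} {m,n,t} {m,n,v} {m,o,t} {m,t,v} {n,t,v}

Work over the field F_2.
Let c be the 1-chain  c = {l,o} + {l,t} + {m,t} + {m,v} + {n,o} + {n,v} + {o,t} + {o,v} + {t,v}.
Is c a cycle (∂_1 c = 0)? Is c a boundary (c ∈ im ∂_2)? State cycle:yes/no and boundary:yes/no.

n_0=8 n_1=24 n_2=17  [Z2]
∂1: piv[dg,dl,do,dt,gm,gn,gv] rk=7  ker:gl,go,gt,lm,ln,lo,lt,mn,mo,mt,mv,no,nt,nv,ot,ov,tv
∂2: piv[dlt,gln,glo,gmn,gmo,gmt,gno,gnt,got,lmo,lot,mnv,mtv] rk=13  ker:lno,mnt,mot,ntv
∂1c = 0
c vs im∂2: residual ≠ 0 ⇒ not boundary

cycle:yes boundary:no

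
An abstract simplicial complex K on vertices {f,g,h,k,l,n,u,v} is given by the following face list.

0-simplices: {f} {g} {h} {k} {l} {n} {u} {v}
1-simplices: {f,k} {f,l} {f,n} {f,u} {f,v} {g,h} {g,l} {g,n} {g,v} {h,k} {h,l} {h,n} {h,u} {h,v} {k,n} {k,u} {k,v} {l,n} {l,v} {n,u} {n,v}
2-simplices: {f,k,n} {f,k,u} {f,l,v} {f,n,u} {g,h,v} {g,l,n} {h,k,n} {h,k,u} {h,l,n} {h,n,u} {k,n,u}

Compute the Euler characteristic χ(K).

χ(K)=-2

n_0=8 n_1=21 n_2=11
χ=+8−21+11=-2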